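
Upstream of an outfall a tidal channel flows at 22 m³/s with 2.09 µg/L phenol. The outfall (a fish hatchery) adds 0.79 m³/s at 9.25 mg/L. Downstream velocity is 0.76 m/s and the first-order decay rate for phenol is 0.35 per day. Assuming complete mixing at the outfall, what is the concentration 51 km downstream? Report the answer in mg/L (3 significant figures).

2.09 µg/L = 0.00209 mg/L.
After complete mixing, C₀ = (0.79·9.25 + 22·0.00209) / 22.79 = 0.3227 mg/L.
Travel time t = 5.1e+04 m / 0.76 m/s = 6.711e+04 s = 0.7767 d.
C = 0.3227·exp(−0.35·0.7767) = 0.3227·0.762 = 0.2459 mg/L.

0.246 mg/L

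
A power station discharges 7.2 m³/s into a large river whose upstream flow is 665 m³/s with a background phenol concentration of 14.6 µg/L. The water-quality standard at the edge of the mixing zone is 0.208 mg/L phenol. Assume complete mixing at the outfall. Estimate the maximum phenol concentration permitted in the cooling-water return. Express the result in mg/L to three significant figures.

18.1 mg/L

14.6 µg/L = 0.0146 mg/L.
Mass balance: 0.208·672.2 = 7.2·Cₑ + 665·0.0146.
Cₑ = (139.8 − 9.709) / 7.2 = 18.07 mg/L.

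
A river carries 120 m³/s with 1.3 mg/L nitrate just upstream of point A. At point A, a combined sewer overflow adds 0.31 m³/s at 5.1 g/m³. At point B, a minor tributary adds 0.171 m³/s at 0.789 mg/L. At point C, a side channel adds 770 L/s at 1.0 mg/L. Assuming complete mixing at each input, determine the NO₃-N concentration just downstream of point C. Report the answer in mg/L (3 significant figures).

After input A: C = (120·1.3 + 0.31·5.1) / 120.3 = 1.31 mg/L.
After input B: C = (120.3·1.31 + 0.171·0.789) / 120.5 = 1.309 mg/L.
770 L/s = 0.77 m³/s.
After input C: C = (120.5·1.309 + 0.77·1) / 121.3 = 1.307 mg/L.

1.31 mg/L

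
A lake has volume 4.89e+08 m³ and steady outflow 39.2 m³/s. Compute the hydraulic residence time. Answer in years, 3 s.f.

Q = 39.2 m³/s × 3.156e+07 s/yr = 1.237e+09 m³/yr.
Hydraulic residence time τ = V/Q = 4.89e+08/1.237e+09 = 0.3953 yr.

0.395 yr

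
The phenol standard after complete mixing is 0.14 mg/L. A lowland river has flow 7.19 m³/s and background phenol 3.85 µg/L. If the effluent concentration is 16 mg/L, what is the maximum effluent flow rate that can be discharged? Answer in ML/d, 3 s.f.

3.85 µg/L = 0.00385 mg/L.
Mass balance at complete mixing: C_std·(Q_w + Q_r) = Q_w·C_e + Q_r·C_b.
Rearranging, Q_w = Q_r·(C_std − C_b)/(C_e − C_std) = 7.19·(0.14 − 0.00385) / (16 − 0.14) = 0.06172 m³/s.
= 5.333 ML/d.

5.33 ML/d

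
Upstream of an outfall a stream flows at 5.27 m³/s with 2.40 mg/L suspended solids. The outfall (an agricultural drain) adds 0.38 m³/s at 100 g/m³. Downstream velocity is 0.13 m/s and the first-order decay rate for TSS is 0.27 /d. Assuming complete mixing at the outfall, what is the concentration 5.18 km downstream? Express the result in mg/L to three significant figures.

7.91 mg/L

After complete mixing, C₀ = (0.38·100 + 5.27·2.4) / 5.65 = 8.964 mg/L.
Travel time t = 5180 m / 0.13 m/s = 3.985e+04 s = 0.4612 d.
C = 8.964·exp(−0.27·0.4612) = 8.964·0.8829 = 7.915 mg/L.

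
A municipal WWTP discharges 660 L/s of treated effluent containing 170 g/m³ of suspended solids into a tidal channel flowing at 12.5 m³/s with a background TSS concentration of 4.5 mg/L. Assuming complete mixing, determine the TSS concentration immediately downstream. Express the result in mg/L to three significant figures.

12.8 mg/L

660 L/s = 0.66 m³/s.
By mass balance at complete mixing, C = (0.66·170 + 12.5·4.5) / (0.66 + 12.5) = 168.4/13.16 = 12.8 mg/L.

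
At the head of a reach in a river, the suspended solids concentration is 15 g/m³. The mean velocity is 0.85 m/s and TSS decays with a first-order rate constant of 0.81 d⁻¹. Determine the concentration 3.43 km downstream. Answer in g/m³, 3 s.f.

14.4 g/m³

Travel time t = 3.43 km / 0.85 m/s = 3430/0.85 = 4035 s = 0.0467 d.
First-order decay: C = 15·exp(−0.81·0.0467) = 15·0.9629 = 14.44 g/m³.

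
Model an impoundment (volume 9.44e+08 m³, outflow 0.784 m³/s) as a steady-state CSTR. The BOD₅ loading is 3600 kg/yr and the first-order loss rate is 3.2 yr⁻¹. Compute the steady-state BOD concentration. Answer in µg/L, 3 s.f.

1.18 µg/L

Outflow Q = 0.784 m³/s × 3.156e+07 s/yr = 2.474e+07 m³/yr.
Steady-state CSTR mass balance: W = Q·C + k·V·C, so C = W/(Q + kV).
Q + kV = 2.474e+07 + 3.2·9.44e+08 = 3.046e+09 m³/yr.
C = 3600/3.046e+09 = 1.182e-06 kg/m³ = 0.001182 mg/L = 1.182 µg/L.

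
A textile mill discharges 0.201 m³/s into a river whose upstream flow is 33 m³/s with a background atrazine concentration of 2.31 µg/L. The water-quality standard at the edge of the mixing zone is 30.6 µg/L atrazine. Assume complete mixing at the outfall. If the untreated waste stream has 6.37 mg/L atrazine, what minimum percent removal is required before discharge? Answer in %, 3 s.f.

2.31 µg/L = 0.00231 mg/L.
30.6 µg/L = 0.0306 mg/L.
Mass balance: 0.0306·33.2 = 0.201·Cₑ + 33·0.00231.
Cₑ = (1.016 − 0.07623) / 0.201 = 4.675 mg/L.
Required removal = 1 − 4.675/6.37 = 26.61 %.

26.6 %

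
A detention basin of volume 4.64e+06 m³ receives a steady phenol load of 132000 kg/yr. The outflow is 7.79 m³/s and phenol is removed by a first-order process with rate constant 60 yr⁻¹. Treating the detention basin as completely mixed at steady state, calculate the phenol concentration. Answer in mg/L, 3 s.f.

0.252 mg/L

Outflow Q = 7.79 m³/s × 3.156e+07 s/yr = 2.458e+08 m³/yr.
Steady-state CSTR mass balance: W = Q·C + k·V·C, so C = W/(Q + kV).
Q + kV = 2.458e+08 + 60·4.64e+06 = 5.242e+08 m³/yr.
C = 132000/5.242e+08 = 0.0002518 kg/m³ = 0.2518 mg/L.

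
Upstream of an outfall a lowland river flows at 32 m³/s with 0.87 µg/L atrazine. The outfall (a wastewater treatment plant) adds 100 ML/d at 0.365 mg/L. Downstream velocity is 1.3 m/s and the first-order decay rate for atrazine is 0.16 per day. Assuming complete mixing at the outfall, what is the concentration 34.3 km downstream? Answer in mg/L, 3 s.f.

0.0129 mg/L

100 ML/d = 1.157 m³/s.
0.87 µg/L = 0.00087 mg/L.
After complete mixing, C₀ = (1.157·0.365 + 32·0.00087) / 33.16 = 0.01358 mg/L.
Travel time t = 3.43e+04 m / 1.3 m/s = 2.638e+04 s = 0.3054 d.
C = 0.01358·exp(−0.16·0.3054) = 0.01358·0.9523 = 0.01293 mg/L.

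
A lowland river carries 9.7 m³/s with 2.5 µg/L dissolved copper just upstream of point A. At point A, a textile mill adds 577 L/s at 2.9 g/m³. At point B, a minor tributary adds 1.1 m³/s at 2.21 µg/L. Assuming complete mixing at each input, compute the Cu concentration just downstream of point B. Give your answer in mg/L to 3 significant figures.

2.5 µg/L = 0.0025 mg/L.
577 L/s = 0.577 m³/s.
After input A: C = (9.7·0.0025 + 0.577·2.9) / 10.28 = 0.1652 mg/L.
2.21 µg/L = 0.00221 mg/L.
After input B: C = (10.28·0.1652 + 1.1·0.00221) / 11.38 = 0.1494 mg/L.

0.149 mg/L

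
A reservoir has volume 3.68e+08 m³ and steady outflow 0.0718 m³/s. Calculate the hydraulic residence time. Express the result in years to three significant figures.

Q = 0.0718 m³/s × 3.156e+07 s/yr = 2.266e+06 m³/yr.
Hydraulic residence time τ = V/Q = 3.68e+08/2.266e+06 = 162.4 yr.

162 yr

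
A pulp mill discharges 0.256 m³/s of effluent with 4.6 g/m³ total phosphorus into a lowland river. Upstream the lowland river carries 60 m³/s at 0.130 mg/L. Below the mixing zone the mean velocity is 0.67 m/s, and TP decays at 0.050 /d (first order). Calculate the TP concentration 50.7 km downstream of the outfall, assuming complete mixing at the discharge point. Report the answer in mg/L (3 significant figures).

After complete mixing, C₀ = (0.256·4.6 + 60·0.13) / 60.26 = 0.149 mg/L.
Travel time t = 5.07e+04 m / 0.67 m/s = 7.567e+04 s = 0.8758 d.
C = 0.149·exp(−0.050·0.8758) = 0.149·0.9572 = 0.1426 mg/L.

0.143 mg/L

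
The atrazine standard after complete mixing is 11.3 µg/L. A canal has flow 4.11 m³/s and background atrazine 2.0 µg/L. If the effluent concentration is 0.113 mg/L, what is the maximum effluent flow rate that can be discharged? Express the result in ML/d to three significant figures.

2.0 µg/L = 0.002 mg/L.
11.3 µg/L = 0.0113 mg/L.
Mass balance at complete mixing: C_std·(Q_w + Q_r) = Q_w·C_e + Q_r·C_b.
Rearranging, Q_w = Q_r·(C_std − C_b)/(C_e − C_std) = 4.11·(0.0113 − 0.002) / (0.113 − 0.0113) = 0.3758 m³/s.
= 32.47 ML/d.

32.5 ML/d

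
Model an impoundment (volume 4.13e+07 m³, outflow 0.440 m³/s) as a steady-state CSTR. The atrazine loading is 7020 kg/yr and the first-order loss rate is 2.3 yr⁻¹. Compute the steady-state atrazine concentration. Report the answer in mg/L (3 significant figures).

0.0645 mg/L

Outflow Q = 0.440 m³/s × 3.156e+07 s/yr = 1.389e+07 m³/yr.
Steady-state CSTR mass balance: W = Q·C + k·V·C, so C = W/(Q + kV).
Q + kV = 1.389e+07 + 2.3·4.13e+07 = 1.089e+08 m³/yr.
C = 7020/1.089e+08 = 6.448e-05 kg/m³ = 0.06448 mg/L.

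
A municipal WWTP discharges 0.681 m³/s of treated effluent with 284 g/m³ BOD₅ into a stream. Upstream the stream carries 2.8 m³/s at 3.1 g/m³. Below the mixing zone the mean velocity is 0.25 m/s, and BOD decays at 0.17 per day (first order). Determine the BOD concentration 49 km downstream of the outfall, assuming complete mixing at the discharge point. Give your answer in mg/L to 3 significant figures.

After complete mixing, C₀ = (0.681·284 + 2.8·3.1) / 3.481 = 58.05 mg/L.
Travel time t = 4.9e+04 m / 0.25 m/s = 1.96e+05 s = 2.269 d.
C = 58.05·exp(−0.17·2.269) = 58.05·0.68 = 39.48 mg/L.

39.5 mg/L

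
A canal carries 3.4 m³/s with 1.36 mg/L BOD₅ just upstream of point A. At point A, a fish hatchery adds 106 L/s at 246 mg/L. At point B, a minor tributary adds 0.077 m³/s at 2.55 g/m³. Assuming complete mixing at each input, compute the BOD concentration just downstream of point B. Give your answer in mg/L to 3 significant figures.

8.62 mg/L

106 L/s = 0.106 m³/s.
After input A: C = (3.4·1.36 + 0.106·246) / 3.506 = 8.756 mg/L.
After input B: C = (3.506·8.756 + 0.077·2.55) / 3.583 = 8.623 mg/L.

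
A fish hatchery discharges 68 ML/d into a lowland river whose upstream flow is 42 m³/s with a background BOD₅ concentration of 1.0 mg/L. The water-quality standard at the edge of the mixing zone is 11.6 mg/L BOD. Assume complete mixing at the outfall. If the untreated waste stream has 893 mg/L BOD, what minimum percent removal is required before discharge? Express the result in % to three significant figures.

68 ML/d = 0.787 m³/s.
Mass balance: 11.6·42.79 = 0.787·Cₑ + 42·1.
Cₑ = (496.3 − 42) / 0.787 = 577.3 mg/L.
Required removal = 1 − 577.3/893 = 35.36 %.

35.4 %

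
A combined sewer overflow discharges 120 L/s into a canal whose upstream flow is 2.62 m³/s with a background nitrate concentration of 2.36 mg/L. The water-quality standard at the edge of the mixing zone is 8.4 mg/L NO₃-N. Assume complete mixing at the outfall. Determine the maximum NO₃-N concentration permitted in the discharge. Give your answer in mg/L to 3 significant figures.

120 L/s = 0.12 m³/s.
Mass balance: 8.4·2.74 = 0.12·Cₑ + 2.62·2.36.
Cₑ = (23.02 − 6.183) / 0.12 = 140.3 mg/L.

140 mg/L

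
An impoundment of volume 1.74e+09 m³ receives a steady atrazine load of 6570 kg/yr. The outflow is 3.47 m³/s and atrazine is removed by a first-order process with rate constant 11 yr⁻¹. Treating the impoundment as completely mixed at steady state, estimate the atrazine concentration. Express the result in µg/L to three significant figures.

0.341 µg/L

Outflow Q = 3.47 m³/s × 3.156e+07 s/yr = 1.095e+08 m³/yr.
Steady-state CSTR mass balance: W = Q·C + k·V·C, so C = W/(Q + kV).
Q + kV = 1.095e+08 + 11·1.74e+09 = 1.925e+10 m³/yr.
C = 6570/1.925e+10 = 3.413e-07 kg/m³ = 0.0003413 mg/L = 0.3413 µg/L.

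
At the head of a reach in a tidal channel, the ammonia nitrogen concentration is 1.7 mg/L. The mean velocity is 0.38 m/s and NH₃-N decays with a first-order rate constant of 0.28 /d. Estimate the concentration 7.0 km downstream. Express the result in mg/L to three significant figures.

Travel time t = 7.0 km / 0.38 m/s = 7000/0.38 = 1.842e+04 s = 0.2132 d.
First-order decay: C = 1.7·exp(−0.28·0.2132) = 1.7·0.942 = 1.601 mg/L.

1.60 mg/L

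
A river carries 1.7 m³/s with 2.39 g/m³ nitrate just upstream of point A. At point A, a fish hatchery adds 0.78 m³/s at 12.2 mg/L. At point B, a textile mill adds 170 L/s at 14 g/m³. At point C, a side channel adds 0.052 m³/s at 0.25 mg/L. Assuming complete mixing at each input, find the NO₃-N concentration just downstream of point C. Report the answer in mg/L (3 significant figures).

After input A: C = (1.7·2.39 + 0.78·12.2) / 2.48 = 5.475 mg/L.
170 L/s = 0.17 m³/s.
After input B: C = (2.48·5.475 + 0.17·14) / 2.65 = 6.022 mg/L.
After input C: C = (2.65·6.022 + 0.052·0.25) / 2.702 = 5.911 mg/L.

5.91 mg/L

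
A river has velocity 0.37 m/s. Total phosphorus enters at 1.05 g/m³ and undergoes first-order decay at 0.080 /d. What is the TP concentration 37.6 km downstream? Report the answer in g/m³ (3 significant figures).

0.956 g/m³

Travel time t = 37.6 km / 0.37 m/s = 3.76e+04/0.37 = 1.016e+05 s = 1.176 d.
First-order decay: C = 1.05·exp(−0.080·1.176) = 1.05·0.9102 = 0.9557 g/m³.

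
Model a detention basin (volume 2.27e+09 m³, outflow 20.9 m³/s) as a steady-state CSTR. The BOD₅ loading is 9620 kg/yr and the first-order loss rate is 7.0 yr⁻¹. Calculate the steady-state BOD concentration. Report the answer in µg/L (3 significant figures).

Outflow Q = 20.9 m³/s × 3.156e+07 s/yr = 6.596e+08 m³/yr.
Steady-state CSTR mass balance: W = Q·C + k·V·C, so C = W/(Q + kV).
Q + kV = 6.596e+08 + 7.0·2.27e+09 = 1.655e+10 m³/yr.
C = 9620/1.655e+10 = 5.813e-07 kg/m³ = 0.0005813 mg/L = 0.5813 µg/L.

0.581 µg/L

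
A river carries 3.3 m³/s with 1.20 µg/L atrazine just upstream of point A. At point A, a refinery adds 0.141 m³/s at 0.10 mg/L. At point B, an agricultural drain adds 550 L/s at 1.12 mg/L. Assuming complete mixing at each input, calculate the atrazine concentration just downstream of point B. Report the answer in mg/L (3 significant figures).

0.159 mg/L

1.20 µg/L = 0.0012 mg/L.
After input A: C = (3.3·0.0012 + 0.141·0.1) / 3.441 = 0.005248 mg/L.
550 L/s = 0.55 m³/s.
After input B: C = (3.441·0.005248 + 0.55·1.12) / 3.991 = 0.1589 mg/L.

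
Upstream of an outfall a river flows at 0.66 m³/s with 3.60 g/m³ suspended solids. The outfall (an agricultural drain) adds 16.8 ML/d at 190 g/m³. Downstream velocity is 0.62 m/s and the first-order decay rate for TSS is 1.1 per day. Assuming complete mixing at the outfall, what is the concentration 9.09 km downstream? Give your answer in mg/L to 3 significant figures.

16.8 ML/d = 0.1944 m³/s.
After complete mixing, C₀ = (0.1944·190 + 0.66·3.6) / 0.8544 = 46.02 mg/L.
Travel time t = 9090 m / 0.62 m/s = 1.466e+04 s = 0.1697 d.
C = 46.02·exp(−1.1·0.1697) = 46.02·0.8297 = 38.18 mg/L.

38.2 mg/L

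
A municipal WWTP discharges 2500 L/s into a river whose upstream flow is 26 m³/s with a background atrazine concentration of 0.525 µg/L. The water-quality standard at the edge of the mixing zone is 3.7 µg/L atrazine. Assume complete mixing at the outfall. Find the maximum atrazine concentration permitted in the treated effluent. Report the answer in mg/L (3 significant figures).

2500 L/s = 2.5 m³/s.
0.525 µg/L = 0.000525 mg/L.
3.7 µg/L = 0.0037 mg/L.
Mass balance: 0.0037·28.5 = 2.5·Cₑ + 26·0.000525.
Cₑ = (0.1055 − 0.01365) / 2.5 = 0.03672 mg/L.

0.0367 mg/L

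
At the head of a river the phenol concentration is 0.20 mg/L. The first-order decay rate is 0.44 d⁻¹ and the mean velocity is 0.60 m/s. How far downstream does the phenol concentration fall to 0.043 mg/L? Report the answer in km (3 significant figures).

181 km

From C = C₀·e^(−kt), t = ln(C₀/C)/k = ln(0.20/0.043)/0.44 = 1.537/0.44 = 3.493 d.
Distance = v·t = 0.60 m/s × 3.018e+05 s = 1.811e+05 m = 181.1 km.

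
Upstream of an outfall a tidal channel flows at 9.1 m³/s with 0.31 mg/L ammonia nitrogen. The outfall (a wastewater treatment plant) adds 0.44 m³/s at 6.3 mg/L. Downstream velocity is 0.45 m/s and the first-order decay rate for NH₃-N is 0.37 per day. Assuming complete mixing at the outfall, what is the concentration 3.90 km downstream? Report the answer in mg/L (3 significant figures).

0.565 mg/L

After complete mixing, C₀ = (0.44·6.3 + 9.1·0.31) / 9.54 = 0.5863 mg/L.
Travel time t = 3900 m / 0.45 m/s = 8667 s = 0.1003 d.
C = 0.5863·exp(−0.37·0.1003) = 0.5863·0.9636 = 0.5649 mg/L.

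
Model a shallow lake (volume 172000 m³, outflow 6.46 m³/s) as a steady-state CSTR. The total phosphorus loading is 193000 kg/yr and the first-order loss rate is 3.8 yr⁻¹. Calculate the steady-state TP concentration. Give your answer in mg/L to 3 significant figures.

Outflow Q = 6.46 m³/s × 3.156e+07 s/yr = 2.039e+08 m³/yr.
Steady-state CSTR mass balance: W = Q·C + k·V·C, so C = W/(Q + kV).
Q + kV = 2.039e+08 + 3.8·172000 = 2.045e+08 m³/yr.
C = 193000/2.045e+08 = 0.0009437 kg/m³ = 0.9437 mg/L.

0.944 mg/L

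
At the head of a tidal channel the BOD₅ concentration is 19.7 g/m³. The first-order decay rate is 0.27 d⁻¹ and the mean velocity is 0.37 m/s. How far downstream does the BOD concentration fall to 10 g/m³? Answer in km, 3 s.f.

80.3 km

From C = C₀·e^(−kt), t = ln(C₀/C)/k = ln(19.7/10)/0.27 = 0.678/0.27 = 2.511 d.
Distance = v·t = 0.37 m/s × 2.17e+05 s = 8.028e+04 m = 80.28 km.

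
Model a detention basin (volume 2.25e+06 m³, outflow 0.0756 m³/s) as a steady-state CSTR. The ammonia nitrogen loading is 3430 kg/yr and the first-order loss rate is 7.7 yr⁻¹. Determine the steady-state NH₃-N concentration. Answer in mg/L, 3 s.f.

Outflow Q = 0.0756 m³/s × 3.156e+07 s/yr = 2.386e+06 m³/yr.
Steady-state CSTR mass balance: W = Q·C + k·V·C, so C = W/(Q + kV).
Q + kV = 2.386e+06 + 7.7·2.25e+06 = 1.971e+07 m³/yr.
C = 3430/1.971e+07 = 0.000174 kg/m³ = 0.174 mg/L.

0.174 mg/L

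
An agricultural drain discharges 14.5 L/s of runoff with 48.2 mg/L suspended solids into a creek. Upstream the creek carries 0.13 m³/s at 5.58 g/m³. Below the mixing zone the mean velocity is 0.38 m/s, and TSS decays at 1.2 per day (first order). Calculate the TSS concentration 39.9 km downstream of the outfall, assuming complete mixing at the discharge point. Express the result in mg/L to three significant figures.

14.5 L/s = 0.0145 m³/s.
After complete mixing, C₀ = (0.0145·48.2 + 0.13·5.58) / 0.1445 = 9.857 mg/L.
Travel time t = 3.99e+04 m / 0.38 m/s = 1.05e+05 s = 1.215 d.
C = 9.857·exp(−1.2·1.215) = 9.857·0.2326 = 2.293 mg/L.

2.29 mg/L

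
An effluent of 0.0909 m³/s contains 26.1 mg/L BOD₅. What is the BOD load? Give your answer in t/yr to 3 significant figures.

74.9 t/yr

Mass flux = Q·C = 0.0909 m³/s × 26.1 g/m³ = 2.372 g/s.
= 2.372 g/s × 31.56 = 74.87 t/yr.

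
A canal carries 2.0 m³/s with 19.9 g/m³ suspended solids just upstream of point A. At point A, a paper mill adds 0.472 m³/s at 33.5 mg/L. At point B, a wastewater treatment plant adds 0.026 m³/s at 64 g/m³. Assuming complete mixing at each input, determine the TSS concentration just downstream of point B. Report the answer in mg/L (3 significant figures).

22.9 mg/L

After input A: C = (2·19.9 + 0.472·33.5) / 2.472 = 22.5 mg/L.
After input B: C = (2.472·22.5 + 0.026·64) / 2.498 = 22.93 mg/L.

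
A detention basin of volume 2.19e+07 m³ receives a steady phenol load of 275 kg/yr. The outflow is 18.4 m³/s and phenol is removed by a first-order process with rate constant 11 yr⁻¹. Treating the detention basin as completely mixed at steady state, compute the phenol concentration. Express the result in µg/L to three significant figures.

Outflow Q = 18.4 m³/s × 3.156e+07 s/yr = 5.807e+08 m³/yr.
Steady-state CSTR mass balance: W = Q·C + k·V·C, so C = W/(Q + kV).
Q + kV = 5.807e+08 + 11·2.19e+07 = 8.216e+08 m³/yr.
C = 275/8.216e+08 = 3.347e-07 kg/m³ = 0.0003347 mg/L = 0.3347 µg/L.

0.335 µg/L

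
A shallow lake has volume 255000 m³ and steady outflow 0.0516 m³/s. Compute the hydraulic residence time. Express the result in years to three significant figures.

0.157 yr

Q = 0.0516 m³/s × 3.156e+07 s/yr = 1.628e+06 m³/yr.
Hydraulic residence time τ = V/Q = 255000/1.628e+06 = 0.1566 yr.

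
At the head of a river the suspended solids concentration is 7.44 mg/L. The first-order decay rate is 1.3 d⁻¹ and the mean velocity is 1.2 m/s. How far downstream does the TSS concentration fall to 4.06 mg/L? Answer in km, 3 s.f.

From C = C₀·e^(−kt), t = ln(C₀/C)/k = ln(7.44/4.06)/1.3 = 0.6057/1.3 = 0.4659 d.
Distance = v·t = 1.2 m/s × 4.025e+04 s = 4.831e+04 m = 48.31 km.

48.3 km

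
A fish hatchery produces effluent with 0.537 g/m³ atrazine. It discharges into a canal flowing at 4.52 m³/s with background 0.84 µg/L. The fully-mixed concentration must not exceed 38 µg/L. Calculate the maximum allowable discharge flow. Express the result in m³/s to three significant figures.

0.84 µg/L = 0.00084 mg/L.
38 µg/L = 0.038 mg/L.
Mass balance at complete mixing: C_std·(Q_w + Q_r) = Q_w·C_e + Q_r·C_b.
Rearranging, Q_w = Q_r·(C_std − C_b)/(C_e − C_std) = 4.52·(0.038 − 0.00084) / (0.537 − 0.038) = 0.3366 m³/s.

0.337 m³/s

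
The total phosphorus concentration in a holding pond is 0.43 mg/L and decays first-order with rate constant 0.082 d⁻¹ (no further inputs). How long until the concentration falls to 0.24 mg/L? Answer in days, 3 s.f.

t = ln(C₀/C)/k = ln(0.43/0.24)/0.082 = 0.5831/0.082 = 7.112 d.

7.11 d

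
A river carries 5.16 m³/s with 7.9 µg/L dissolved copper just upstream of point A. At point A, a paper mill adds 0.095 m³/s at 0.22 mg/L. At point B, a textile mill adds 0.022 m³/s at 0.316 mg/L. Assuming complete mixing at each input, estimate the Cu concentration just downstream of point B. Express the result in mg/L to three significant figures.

7.9 µg/L = 0.0079 mg/L.
After input A: C = (5.16·0.0079 + 0.095·0.22) / 5.255 = 0.01173 mg/L.
After input B: C = (5.255·0.01173 + 0.022·0.316) / 5.277 = 0.013 mg/L.

0.0130 mg/L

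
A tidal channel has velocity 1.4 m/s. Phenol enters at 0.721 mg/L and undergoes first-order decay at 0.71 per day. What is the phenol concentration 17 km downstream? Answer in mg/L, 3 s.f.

Travel time t = 17 km / 1.4 m/s = 1.7e+04/1.4 = 1.214e+04 s = 0.1405 d.
First-order decay: C = 0.721·exp(−0.71·0.1405) = 0.721·0.905 = 0.6525 mg/L.

0.653 mg/L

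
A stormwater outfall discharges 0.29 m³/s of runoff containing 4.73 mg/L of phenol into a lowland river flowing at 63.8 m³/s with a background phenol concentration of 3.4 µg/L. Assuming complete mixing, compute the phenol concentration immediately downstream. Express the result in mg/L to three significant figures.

0.0248 mg/L

3.4 µg/L = 0.0034 mg/L.
Flow-weighted mixing gives C = (0.29·4.73 + 63.8·0.0034) / (0.29 + 63.8) = 1.589/64.09 = 0.02479 mg/L.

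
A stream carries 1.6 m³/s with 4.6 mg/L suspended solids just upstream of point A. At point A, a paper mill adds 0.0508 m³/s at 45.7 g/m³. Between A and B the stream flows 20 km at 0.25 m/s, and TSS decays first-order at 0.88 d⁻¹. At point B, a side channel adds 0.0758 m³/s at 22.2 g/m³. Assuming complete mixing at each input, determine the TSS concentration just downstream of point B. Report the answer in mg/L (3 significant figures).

After input A: C = (1.6·4.6 + 0.0508·45.7) / 1.651 = 5.865 mg/L.
Over the 20 km reach to input B (t = 8e+04 s = 0.9259 d), decay gives C = 5.865·exp(−0.88·0.9259) = 2.596 mg/L.
After input B: C = (1.651·2.596 + 0.0758·22.2) / 1.727 = 3.457 mg/L.

3.46 mg/L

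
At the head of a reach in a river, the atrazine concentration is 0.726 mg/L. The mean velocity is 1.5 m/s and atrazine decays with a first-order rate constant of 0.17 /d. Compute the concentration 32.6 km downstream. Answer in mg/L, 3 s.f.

Travel time t = 32.6 km / 1.5 m/s = 3.26e+04/1.5 = 2.173e+04 s = 0.2515 d.
First-order decay: C = 0.726·exp(−0.17·0.2515) = 0.726·0.9581 = 0.6956 mg/L.

0.696 mg/L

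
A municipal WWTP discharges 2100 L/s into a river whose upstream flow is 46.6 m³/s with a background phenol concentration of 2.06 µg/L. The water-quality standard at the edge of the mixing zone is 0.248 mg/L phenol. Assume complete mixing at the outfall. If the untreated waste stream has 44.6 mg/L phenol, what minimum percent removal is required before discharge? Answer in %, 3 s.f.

87.2 %

2100 L/s = 2.1 m³/s.
2.06 µg/L = 0.00206 mg/L.
Mass balance: 0.248·48.7 = 2.1·Cₑ + 46.6·0.00206.
Cₑ = (12.08 − 0.096) / 2.1 = 5.706 mg/L.
Required removal = 1 − 5.706/44.6 = 87.21 %.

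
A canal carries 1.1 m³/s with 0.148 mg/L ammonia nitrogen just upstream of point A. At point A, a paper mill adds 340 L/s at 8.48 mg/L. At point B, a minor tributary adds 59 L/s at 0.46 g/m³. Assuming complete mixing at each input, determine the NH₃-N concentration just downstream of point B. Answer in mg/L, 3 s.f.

2.05 mg/L

340 L/s = 0.34 m³/s.
After input A: C = (1.1·0.148 + 0.34·8.48) / 1.44 = 2.115 mg/L.
59 L/s = 0.059 m³/s.
After input B: C = (1.44·2.115 + 0.059·0.46) / 1.499 = 2.05 mg/L.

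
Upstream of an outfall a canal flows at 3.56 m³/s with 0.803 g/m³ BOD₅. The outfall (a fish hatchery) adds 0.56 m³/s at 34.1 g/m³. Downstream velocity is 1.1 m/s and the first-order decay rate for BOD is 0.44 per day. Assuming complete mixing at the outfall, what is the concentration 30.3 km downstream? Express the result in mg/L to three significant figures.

After complete mixing, C₀ = (0.56·34.1 + 3.56·0.803) / 4.12 = 5.329 mg/L.
Travel time t = 3.03e+04 m / 1.1 m/s = 2.755e+04 s = 0.3188 d.
C = 5.329·exp(−0.44·0.3188) = 5.329·0.8691 = 4.631 mg/L.

4.63 mg/L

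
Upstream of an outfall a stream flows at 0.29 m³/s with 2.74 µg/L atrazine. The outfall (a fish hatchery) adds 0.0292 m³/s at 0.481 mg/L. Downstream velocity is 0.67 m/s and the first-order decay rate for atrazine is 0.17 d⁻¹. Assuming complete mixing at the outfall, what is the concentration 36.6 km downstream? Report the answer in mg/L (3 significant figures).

0.0418 mg/L

2.74 µg/L = 0.00274 mg/L.
After complete mixing, C₀ = (0.0292·0.481 + 0.29·0.00274) / 0.3192 = 0.04649 mg/L.
Travel time t = 3.66e+04 m / 0.67 m/s = 5.463e+04 s = 0.6323 d.
C = 0.04649·exp(−0.17·0.6323) = 0.04649·0.8981 = 0.04175 mg/L.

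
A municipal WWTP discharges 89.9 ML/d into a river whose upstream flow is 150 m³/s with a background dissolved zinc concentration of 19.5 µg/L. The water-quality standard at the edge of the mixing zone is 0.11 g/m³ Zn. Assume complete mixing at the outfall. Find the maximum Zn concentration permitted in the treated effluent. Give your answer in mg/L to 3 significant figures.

89.9 ML/d = 1.041 m³/s.
19.5 µg/L = 0.0195 mg/L.
Mass balance: 0.11·151 = 1.041·Cₑ + 150·0.0195.
Cₑ = (16.61 − 2.925) / 1.041 = 13.16 mg/L.

13.2 mg/L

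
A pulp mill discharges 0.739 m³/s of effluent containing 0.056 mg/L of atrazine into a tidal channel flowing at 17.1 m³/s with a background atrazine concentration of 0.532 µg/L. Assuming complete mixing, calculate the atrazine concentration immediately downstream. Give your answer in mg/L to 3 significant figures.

0.532 µg/L = 0.000532 mg/L.
Flow-weighted mixing gives C = (0.739·0.056 + 17.1·0.000532) / (0.739 + 17.1) = 0.05048/17.84 = 0.00283 mg/L.

0.00283 mg/L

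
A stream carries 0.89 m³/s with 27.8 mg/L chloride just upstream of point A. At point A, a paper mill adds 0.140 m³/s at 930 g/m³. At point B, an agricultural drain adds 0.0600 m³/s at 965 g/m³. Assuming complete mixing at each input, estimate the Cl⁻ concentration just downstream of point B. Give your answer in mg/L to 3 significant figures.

After input A: C = (0.89·27.8 + 0.14·930) / 1.03 = 150.4 mg/L.
After input B: C = (1.03·150.4 + 0.06·965) / 1.09 = 195.3 mg/L.

195 mg/L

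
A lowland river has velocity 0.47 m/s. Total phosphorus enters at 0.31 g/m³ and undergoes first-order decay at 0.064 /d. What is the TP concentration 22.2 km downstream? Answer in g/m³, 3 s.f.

Travel time t = 22.2 km / 0.47 m/s = 2.22e+04/0.47 = 4.723e+04 s = 0.5467 d.
First-order decay: C = 0.31·exp(−0.064·0.5467) = 0.31·0.9656 = 0.2993 g/m³.

0.299 g/m³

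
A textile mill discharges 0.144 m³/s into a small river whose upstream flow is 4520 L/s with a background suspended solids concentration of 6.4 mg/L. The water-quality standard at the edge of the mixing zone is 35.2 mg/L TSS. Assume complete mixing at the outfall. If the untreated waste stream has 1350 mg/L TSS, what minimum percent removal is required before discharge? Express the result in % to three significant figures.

4520 L/s = 4.52 m³/s.
Mass balance: 35.2·4.664 = 0.144·Cₑ + 4.52·6.4.
Cₑ = (164.2 − 28.93) / 0.144 = 939.2 mg/L.
Required removal = 1 − 939.2/1350 = 30.43 %.

30.4 %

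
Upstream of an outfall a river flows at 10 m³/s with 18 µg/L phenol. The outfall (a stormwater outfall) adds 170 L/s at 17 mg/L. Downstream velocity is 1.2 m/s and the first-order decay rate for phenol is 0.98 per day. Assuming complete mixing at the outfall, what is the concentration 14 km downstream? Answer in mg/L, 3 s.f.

170 L/s = 0.17 m³/s.
18 µg/L = 0.018 mg/L.
After complete mixing, C₀ = (0.17·17 + 10·0.018) / 10.17 = 0.3019 mg/L.
Travel time t = 1.4e+04 m / 1.2 m/s = 1.167e+04 s = 0.135 d.
C = 0.3019·exp(−0.98·0.135) = 0.3019·0.8761 = 0.2645 mg/L.

0.264 mg/L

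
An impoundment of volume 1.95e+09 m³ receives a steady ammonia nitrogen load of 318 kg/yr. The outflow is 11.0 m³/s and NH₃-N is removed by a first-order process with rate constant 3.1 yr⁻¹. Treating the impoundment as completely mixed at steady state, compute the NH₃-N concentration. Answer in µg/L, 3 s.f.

0.0497 µg/L

Outflow Q = 11.0 m³/s × 3.156e+07 s/yr = 3.471e+08 m³/yr.
Steady-state CSTR mass balance: W = Q·C + k·V·C, so C = W/(Q + kV).
Q + kV = 3.471e+08 + 3.1·1.95e+09 = 6.392e+09 m³/yr.
C = 318/6.392e+09 = 4.975e-08 kg/m³ = 4.975e-05 mg/L = 0.04975 µg/L.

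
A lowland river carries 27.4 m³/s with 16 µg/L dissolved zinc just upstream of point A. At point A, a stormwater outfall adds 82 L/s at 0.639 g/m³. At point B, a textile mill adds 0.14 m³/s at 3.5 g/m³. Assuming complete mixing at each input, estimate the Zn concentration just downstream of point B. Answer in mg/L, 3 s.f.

0.0355 mg/L

16 µg/L = 0.016 mg/L.
82 L/s = 0.082 m³/s.
After input A: C = (27.4·0.016 + 0.082·0.639) / 27.48 = 0.01786 mg/L.
After input B: C = (27.48·0.01786 + 0.14·3.5) / 27.62 = 0.03551 mg/L.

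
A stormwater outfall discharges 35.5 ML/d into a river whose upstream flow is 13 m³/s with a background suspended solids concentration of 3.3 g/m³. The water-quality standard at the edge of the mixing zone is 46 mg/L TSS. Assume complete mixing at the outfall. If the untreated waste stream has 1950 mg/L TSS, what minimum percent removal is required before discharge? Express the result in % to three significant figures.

28.4 %

35.5 ML/d = 0.4109 m³/s.
Mass balance: 46·13.41 = 0.4109·Cₑ + 13·3.3.
Cₑ = (616.9 − 42.9) / 0.4109 = 1397 mg/L.
Required removal = 1 − 1397/1950 = 28.36 %.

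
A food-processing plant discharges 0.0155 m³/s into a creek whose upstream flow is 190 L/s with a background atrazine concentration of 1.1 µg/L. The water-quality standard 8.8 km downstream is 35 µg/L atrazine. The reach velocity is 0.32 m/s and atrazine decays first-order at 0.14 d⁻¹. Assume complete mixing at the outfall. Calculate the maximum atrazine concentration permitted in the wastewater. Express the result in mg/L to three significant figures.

0.472 mg/L

190 L/s = 0.19 m³/s.
1.1 µg/L = 0.0011 mg/L.
35 µg/L = 0.035 mg/L.
Travel time to the compliance point: t = 8800/0.32 = 2.75e+04 s = 0.3183 d; decay factor exp(−0.14·0.3183) = 0.9564.
So the concentration just after mixing may be at most 0.035/0.9564 = 0.03659 mg/L.
Mass balance: 0.03659·0.2055 = 0.0155·Cₑ + 0.19·0.0011.
Cₑ = (0.00752 − 0.000209) / 0.0155 = 0.4717 mg/L.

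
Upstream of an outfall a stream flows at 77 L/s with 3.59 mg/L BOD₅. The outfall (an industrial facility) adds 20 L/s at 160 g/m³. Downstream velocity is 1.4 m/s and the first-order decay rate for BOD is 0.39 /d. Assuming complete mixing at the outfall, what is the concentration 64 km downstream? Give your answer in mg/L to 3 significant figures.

29.2 mg/L

20 L/s = 0.02 m³/s.
77 L/s = 0.077 m³/s.
After complete mixing, C₀ = (0.02·160 + 0.077·3.59) / 0.097 = 35.84 mg/L.
Travel time t = 6.4e+04 m / 1.4 m/s = 4.571e+04 s = 0.5291 d.
C = 35.84·exp(−0.39·0.5291) = 35.84·0.8135 = 29.16 mg/L.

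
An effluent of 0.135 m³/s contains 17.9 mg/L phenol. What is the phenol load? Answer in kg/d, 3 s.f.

Mass flux = Q·C = 0.135 m³/s × 17.9 g/m³ = 2.417 g/s.
= 2.417 g/s × 86.4 = 208.8 kg/d.

209 kg/d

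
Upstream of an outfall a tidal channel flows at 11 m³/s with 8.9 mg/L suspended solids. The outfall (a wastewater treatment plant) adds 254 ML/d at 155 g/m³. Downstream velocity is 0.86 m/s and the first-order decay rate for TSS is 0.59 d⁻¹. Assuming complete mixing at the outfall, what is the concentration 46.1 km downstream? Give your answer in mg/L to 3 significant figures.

254 ML/d = 2.94 m³/s.
After complete mixing, C₀ = (2.94·155 + 11·8.9) / 13.94 = 39.71 mg/L.
Travel time t = 4.61e+04 m / 0.86 m/s = 5.36e+04 s = 0.6204 d.
C = 39.71·exp(−0.59·0.6204) = 39.71·0.6935 = 27.54 mg/L.

27.5 mg/L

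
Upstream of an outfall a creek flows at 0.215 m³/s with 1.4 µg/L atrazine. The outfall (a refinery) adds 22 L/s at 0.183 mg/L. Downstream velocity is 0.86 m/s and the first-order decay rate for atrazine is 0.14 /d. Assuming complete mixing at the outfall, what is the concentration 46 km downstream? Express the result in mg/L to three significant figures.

0.0167 mg/L

22 L/s = 0.022 m³/s.
1.4 µg/L = 0.0014 mg/L.
After complete mixing, C₀ = (0.022·0.183 + 0.215·0.0014) / 0.237 = 0.01826 mg/L.
Travel time t = 4.6e+04 m / 0.86 m/s = 5.349e+04 s = 0.6191 d.
C = 0.01826·exp(−0.14·0.6191) = 0.01826·0.917 = 0.01674 mg/L.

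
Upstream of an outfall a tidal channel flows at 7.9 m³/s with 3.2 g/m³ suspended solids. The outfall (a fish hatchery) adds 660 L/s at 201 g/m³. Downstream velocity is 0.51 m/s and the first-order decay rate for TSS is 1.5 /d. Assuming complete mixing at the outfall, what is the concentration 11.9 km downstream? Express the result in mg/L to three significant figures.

660 L/s = 0.66 m³/s.
After complete mixing, C₀ = (0.66·201 + 7.9·3.2) / 8.56 = 18.45 mg/L.
Travel time t = 1.19e+04 m / 0.51 m/s = 2.333e+04 s = 0.2701 d.
C = 18.45·exp(−1.5·0.2701) = 18.45·0.6669 = 12.31 mg/L.

12.3 mg/L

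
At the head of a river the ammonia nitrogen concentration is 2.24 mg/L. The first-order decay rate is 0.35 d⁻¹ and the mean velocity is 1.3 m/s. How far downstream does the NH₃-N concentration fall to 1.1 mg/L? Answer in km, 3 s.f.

228 km

From C = C₀·e^(−kt), t = ln(C₀/C)/k = ln(2.24/1.1)/0.35 = 0.7112/0.35 = 2.032 d.
Distance = v·t = 1.3 m/s × 1.756e+05 s = 2.282e+05 m = 228.2 km.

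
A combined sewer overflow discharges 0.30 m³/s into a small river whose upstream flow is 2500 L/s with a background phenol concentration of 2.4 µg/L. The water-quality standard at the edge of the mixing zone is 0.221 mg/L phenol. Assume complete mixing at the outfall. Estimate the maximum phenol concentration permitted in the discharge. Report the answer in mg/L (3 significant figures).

2500 L/s = 2.5 m³/s.
2.4 µg/L = 0.0024 mg/L.
Mass balance: 0.221·2.8 = 0.3·Cₑ + 2.5·0.0024.
Cₑ = (0.6188 − 0.006) / 0.3 = 2.043 mg/L.

2.04 mg/L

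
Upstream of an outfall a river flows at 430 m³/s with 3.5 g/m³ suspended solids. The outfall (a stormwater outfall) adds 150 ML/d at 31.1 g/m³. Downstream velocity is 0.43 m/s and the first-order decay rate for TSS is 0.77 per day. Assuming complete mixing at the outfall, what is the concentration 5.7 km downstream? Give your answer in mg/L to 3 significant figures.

150 ML/d = 1.736 m³/s.
After complete mixing, C₀ = (1.736·31.1 + 430·3.5) / 431.7 = 3.611 mg/L.
Travel time t = 5700 m / 0.43 m/s = 1.326e+04 s = 0.1534 d.
C = 3.611·exp(−0.77·0.1534) = 3.611·0.8886 = 3.209 mg/L.

3.21 mg/L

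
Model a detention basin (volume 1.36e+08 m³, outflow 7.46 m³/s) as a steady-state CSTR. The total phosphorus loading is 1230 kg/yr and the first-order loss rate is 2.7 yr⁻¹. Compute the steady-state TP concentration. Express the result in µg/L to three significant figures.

2.04 µg/L

Outflow Q = 7.46 m³/s × 3.156e+07 s/yr = 2.354e+08 m³/yr.
Steady-state CSTR mass balance: W = Q·C + k·V·C, so C = W/(Q + kV).
Q + kV = 2.354e+08 + 2.7·1.36e+08 = 6.026e+08 m³/yr.
C = 1230/6.026e+08 = 2.041e-06 kg/m³ = 0.002041 mg/L = 2.041 µg/L.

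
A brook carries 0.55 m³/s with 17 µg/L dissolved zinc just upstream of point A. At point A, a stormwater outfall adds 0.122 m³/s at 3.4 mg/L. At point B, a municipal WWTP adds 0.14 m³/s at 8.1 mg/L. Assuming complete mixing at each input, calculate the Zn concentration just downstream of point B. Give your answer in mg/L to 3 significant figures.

17 µg/L = 0.017 mg/L.
After input A: C = (0.55·0.017 + 0.122·3.4) / 0.672 = 0.6312 mg/L.
After input B: C = (0.672·0.6312 + 0.14·8.1) / 0.812 = 1.919 mg/L.

1.92 mg/L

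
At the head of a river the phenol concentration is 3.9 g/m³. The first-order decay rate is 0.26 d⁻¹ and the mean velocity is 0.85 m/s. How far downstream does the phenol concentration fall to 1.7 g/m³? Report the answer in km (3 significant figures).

235 km

From C = C₀·e^(−kt), t = ln(C₀/C)/k = ln(3.9/1.7)/0.26 = 0.8303/0.26 = 3.194 d.
Distance = v·t = 0.85 m/s × 2.759e+05 s = 2.345e+05 m = 234.5 km.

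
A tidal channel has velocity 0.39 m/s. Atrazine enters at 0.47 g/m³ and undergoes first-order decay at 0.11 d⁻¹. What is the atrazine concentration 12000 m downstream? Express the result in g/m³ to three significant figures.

Travel time t = 12000 m / 0.39 m/s = 1.2e+04/0.39 = 3.077e+04 s = 0.3561 d.
First-order decay: C = 0.47·exp(−0.11·0.3561) = 0.47·0.9616 = 0.4519 g/m³.

0.452 g/m³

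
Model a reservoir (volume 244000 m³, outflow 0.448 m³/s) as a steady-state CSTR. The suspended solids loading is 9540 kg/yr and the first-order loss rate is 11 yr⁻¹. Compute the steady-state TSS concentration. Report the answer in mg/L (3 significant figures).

Outflow Q = 0.448 m³/s × 3.156e+07 s/yr = 1.414e+07 m³/yr.
Steady-state CSTR mass balance: W = Q·C + k·V·C, so C = W/(Q + kV).
Q + kV = 1.414e+07 + 11·244000 = 1.682e+07 m³/yr.
C = 9540/1.682e+07 = 0.0005671 kg/m³ = 0.5671 mg/L.

0.567 mg/L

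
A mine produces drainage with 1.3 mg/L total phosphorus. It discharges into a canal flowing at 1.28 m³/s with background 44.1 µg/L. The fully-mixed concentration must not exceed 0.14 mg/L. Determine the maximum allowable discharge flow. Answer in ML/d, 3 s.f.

44.1 µg/L = 0.0441 mg/L.
Mass balance at complete mixing: C_std·(Q_w + Q_r) = Q_w·C_e + Q_r·C_b.
Rearranging, Q_w = Q_r·(C_std − C_b)/(C_e − C_std) = 1.28·(0.14 − 0.0441) / (1.3 − 0.14) = 0.1058 m³/s.
= 9.143 ML/d.

9.14 ML/d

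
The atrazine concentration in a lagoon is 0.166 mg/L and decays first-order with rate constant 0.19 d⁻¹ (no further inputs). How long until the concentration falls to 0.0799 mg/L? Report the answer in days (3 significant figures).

3.85 d

t = ln(C₀/C)/k = ln(0.166/0.0799)/0.19 = 0.7312/0.19 = 3.848 d.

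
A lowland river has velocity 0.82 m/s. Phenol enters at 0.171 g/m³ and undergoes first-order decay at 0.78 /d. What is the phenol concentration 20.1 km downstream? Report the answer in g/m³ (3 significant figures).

Travel time t = 20.1 km / 0.82 m/s = 2.01e+04/0.82 = 2.451e+04 s = 0.2837 d.
First-order decay: C = 0.171·exp(−0.78·0.2837) = 0.171·0.8015 = 0.1371 g/m³.

0.137 g/m³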